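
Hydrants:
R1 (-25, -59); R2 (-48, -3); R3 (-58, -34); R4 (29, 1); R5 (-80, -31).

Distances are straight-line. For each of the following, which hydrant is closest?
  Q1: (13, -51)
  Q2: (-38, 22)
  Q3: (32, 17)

Q1→R1; Q2→R2; Q3→R4

Q1 at (13, -51):
  R1: 38.8
  R2: 77.6
  R3: 73.0
  R4: 54.4
  R5: 95.1
  → nearest: R1 (38.8)
Q2 at (-38, 22):
  R1: 82.0
  R2: 26.9
  R3: 59.5
  R4: 70.2
  R5: 67.6
  → nearest: R2 (26.9)
Q3 at (32, 17):
  R1: 95.0
  R2: 82.5
  R3: 103.4
  R4: 16.3
  R5: 121.9
  → nearest: R4 (16.3)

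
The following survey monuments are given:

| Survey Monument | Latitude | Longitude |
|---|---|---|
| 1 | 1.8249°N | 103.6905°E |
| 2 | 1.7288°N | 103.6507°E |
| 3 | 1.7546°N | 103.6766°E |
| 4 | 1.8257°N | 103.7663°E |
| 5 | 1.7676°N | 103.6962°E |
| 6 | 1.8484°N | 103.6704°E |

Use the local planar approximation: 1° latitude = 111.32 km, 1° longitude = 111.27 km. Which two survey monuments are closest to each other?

3 and 5

Pairwise distances:
1–2: 11.5783 km
1–3: 7.9772 km
1–4: 8.4347 km
1–5: 6.4101 km
1–6: 3.4417 km
2–3: 4.0687 km
2–4: 16.7872 km
2–5: 6.6549 km
2–6: 13.4931 km
3–4: 12.7383 km
3–5: 2.6174 km
3–6: 10.4646 km
4–5: 10.1327 km
4–6: 10.9659 km
5–6: 9.4417 km
Closest pair: 3–5 at 2.6174 km.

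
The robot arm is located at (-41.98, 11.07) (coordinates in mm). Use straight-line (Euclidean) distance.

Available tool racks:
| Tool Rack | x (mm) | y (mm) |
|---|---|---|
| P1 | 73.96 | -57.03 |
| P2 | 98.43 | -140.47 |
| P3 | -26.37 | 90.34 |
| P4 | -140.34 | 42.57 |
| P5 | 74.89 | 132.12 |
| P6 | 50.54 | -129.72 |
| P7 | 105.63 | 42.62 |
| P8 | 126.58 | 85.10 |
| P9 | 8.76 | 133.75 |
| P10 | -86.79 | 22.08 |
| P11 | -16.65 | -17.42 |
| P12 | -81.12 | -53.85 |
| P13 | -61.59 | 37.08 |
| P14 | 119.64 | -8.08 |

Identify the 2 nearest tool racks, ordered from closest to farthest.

Distances from (-41.98, 11.07):
P1: 134.46 mm
P2: 206.59 mm
P3: 80.79 mm
P4: 103.28 mm
P5: 168.26 mm
P6: 168.47 mm
P7: 150.94 mm
P8: 184.10 mm
P9: 132.76 mm
P10: 46.14 mm
P11: 38.12 mm
P12: 75.81 mm
P13: 32.57 mm
P14: 162.75 mm
Sorted: P13 (32.57 mm) < P11 (38.12 mm) < P10 (46.14 mm) < P12 (75.81 mm) < …

P13, P11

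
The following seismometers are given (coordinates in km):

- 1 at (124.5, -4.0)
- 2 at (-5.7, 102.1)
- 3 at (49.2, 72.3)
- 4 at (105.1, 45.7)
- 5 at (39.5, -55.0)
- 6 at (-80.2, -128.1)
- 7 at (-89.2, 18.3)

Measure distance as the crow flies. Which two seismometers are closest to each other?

Pairwise distances:
1–4: √((-19.4)² + (49.7)²) = √(376.360 + 2470.090) = 53.4 km
3–4: √((55.9)² + (-26.6)²) = √(3124.810 + 707.560) = 61.9 km
2–3: √((54.9)² + (-29.8)²) = √(3014.010 + 888.040) = 62.5 km
1–5: √((-85.0)² + (-51.0)²) = √(7225.000 + 2601.000) = 99.1 km
1–3: √((-75.3)² + (76.3)²) = √(5670.090 + 5821.690) = 107.2 km
2–7: √((-83.5)² + (-83.8)²) = √(6972.250 + 7022.440) = 118.3 km
4–5: √((-65.6)² + (-100.7)²) = √(4303.360 + 10140.490) = 120.2 km
2–4: √((110.8)² + (-56.4)²) = √(12276.640 + 3180.960) = 124.3 km
3–5: √((-9.7)² + (-127.3)²) = √(94.090 + 16205.290) = 127.7 km
5–6: √((-119.7)² + (-73.1)²) = √(14328.090 + 5343.610) = 140.3 km
6–7: √((-9.0)² + (146.4)²) = √(81.000 + 21432.960) = 146.7 km
5–7: √((-128.7)² + (73.3)²) = √(16563.690 + 5372.890) = 148.1 km
3–7: √((-138.4)² + (-54.0)²) = √(19154.560 + 2916.000) = 148.6 km
2–5: √((45.2)² + (-157.1)²) = √(2043.040 + 24680.410) = 163.5 km
1–2: √((-130.2)² + (106.1)²) = √(16952.040 + 11257.210) = 168.0 km
4–7: √((-194.3)² + (-27.4)²) = √(37752.490 + 750.760) = 196.2 km
1–7: √((-213.7)² + (22.3)²) = √(45667.690 + 497.290) = 214.9 km
3–6: √((-129.4)² + (-200.4)²) = √(16744.360 + 40160.160) = 238.5 km
1–6: √((-204.7)² + (-124.1)²) = √(41902.090 + 15400.810) = 239.4 km
2–6: √((-74.5)² + (-230.2)²) = √(5550.250 + 52992.040) = 242.0 km
4–6: √((-185.3)² + (-173.8)²) = √(34336.090 + 30206.440) = 254.1 km
Closest pair: 1–4 at 53.4 km.

1 and 4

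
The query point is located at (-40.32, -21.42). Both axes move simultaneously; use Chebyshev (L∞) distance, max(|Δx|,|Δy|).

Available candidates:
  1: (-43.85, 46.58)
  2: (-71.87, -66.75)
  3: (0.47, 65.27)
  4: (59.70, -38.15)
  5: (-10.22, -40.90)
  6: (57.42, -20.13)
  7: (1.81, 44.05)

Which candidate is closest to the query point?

Distances from (-40.32, -21.42):
1: max(|-3.53|, |68.00|) = 68.00
2: max(|-31.55|, |-45.33|) = 45.33
3: max(|40.79|, |86.69|) = 86.69
4: max(|100.02|, |-16.73|) = 100.02
5: max(|30.10|, |-19.48|) = 30.10
6: max(|97.74|, |1.29|) = 97.74
7: max(|42.13|, |65.47|) = 65.47
Minimum: 5 at 30.10.

5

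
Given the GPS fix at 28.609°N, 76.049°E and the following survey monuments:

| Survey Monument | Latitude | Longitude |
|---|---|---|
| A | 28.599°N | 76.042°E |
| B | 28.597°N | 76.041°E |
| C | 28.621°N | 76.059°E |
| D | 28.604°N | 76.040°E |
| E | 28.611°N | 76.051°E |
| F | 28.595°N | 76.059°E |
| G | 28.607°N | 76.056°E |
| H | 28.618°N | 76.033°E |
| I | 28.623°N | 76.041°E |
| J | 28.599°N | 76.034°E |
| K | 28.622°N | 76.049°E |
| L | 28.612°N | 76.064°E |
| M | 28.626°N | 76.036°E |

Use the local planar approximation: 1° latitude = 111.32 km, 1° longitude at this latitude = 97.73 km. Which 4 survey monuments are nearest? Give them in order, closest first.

Distances from 28.609°N, 76.049°E:
A: √((-0.010·111.32)² + (-0.007·97.73)²) = √(1.23921 + 0.46801) = 1.307 km
B: √((-0.012·111.32)² + (-0.008·97.73)²) = √(1.78447 + 0.61127) = 1.548 km
C: √((0.012·111.32)² + (0.010·97.73)²) = √(1.78447 + 0.95512) = 1.655 km
D: √((-0.005·111.32)² + (-0.009·97.73)²) = √(0.30980 + 0.77364) = 1.041 km
E: √((0.002·111.32)² + (0.002·97.73)²) = √(0.04957 + 0.03820) = 0.296 km
F: √((-0.014·111.32)² + (0.010·97.73)²) = √(2.42886 + 0.95512) = 1.840 km
G: √((-0.002·111.32)² + (0.007·97.73)²) = √(0.04957 + 0.46801) = 0.719 km
H: √((0.009·111.32)² + (-0.016·97.73)²) = √(1.00376 + 2.44510) = 1.857 km
I: √((0.014·111.32)² + (-0.008·97.73)²) = √(2.42886 + 0.61127) = 1.744 km
J: √((-0.010·111.32)² + (-0.015·97.73)²) = √(1.23921 + 2.14901) = 1.841 km
K: √((0.013·111.32)² + (0.000·97.73)²) = √(2.09427 + 0.00000) = 1.447 km
L: √((0.003·111.32)² + (0.015·97.73)²) = √(0.11153 + 2.14901) = 1.504 km
M: √((0.017·111.32)² + (-0.013·97.73)²) = √(3.58133 + 1.61414) = 2.279 km
Sorted: E (0.296 km) < G (0.719 km) < D (1.041 km) < A (1.307 km) < K (1.447 km) < L (1.504 km) < …

E, G, D, A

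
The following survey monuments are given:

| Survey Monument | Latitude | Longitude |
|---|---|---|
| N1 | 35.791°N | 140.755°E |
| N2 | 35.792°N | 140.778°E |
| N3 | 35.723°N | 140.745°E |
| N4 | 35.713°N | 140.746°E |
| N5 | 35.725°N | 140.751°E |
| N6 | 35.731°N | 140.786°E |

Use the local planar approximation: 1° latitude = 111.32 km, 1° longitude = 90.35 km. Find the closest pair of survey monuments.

Pairwise distances:
N3–N5: 0.586 km
N3–N4: 1.117 km
N4–N5: 1.410 km
N1–N2: 2.081 km
N5–N6: 3.232 km
N3–N6: 3.810 km
N4–N6: 4.132 km
N2–N6: 6.829 km
N1–N6: 7.243 km
N1–N5: 7.356 km
N1–N3: 7.623 km
N2–N5: 7.847 km
N2–N3: 8.239 km
N1–N4: 8.721 km
N2–N4: 9.257 km
Closest pair: N3–N5 at 0.586 km.

N3 and N5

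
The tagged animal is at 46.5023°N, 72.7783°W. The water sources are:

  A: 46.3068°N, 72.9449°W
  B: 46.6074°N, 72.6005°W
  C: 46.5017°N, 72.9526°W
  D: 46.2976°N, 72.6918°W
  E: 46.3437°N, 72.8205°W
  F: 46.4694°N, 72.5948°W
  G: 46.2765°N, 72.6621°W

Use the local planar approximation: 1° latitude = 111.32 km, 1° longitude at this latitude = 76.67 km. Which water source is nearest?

Distances from 46.5023°N, 72.7783°W:
A: 25.2346 km
B: 17.9642 km
C: 13.3637 km
D: 23.7327 km
E: 17.9494 km
F: 14.5378 km
G: 26.6682 km
Minimum: C at 13.3637 km.

C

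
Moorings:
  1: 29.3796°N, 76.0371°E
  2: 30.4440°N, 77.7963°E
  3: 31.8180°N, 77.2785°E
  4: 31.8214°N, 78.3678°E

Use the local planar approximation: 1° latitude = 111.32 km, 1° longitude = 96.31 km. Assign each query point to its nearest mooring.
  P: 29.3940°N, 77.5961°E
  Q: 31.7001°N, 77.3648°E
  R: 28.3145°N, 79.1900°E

P→2; Q→3; R→2

P at 29.3940°N, 77.5961°E:
  1: √((-0.0144·111.32)² + (-1.5590·96.31)²) = √(2.569635 + 22544.208694) = 150.1558 km
  2: √((1.0500·111.32)² + (0.2002·96.31)²) = √(13662.336996 + 371.767064) = 118.4656 km
  3: √((2.4240·111.32)² + (-0.3176·96.31)²) = √(72813.452903 + 935.629170) = 271.5678 km
  4: √((2.4274·111.32)² + (0.7717·96.31)²) = √(73017.858317 + 5523.823155) = 280.2529 km
  → nearest: 2 (118.4656 km)
Q at 31.7001°N, 77.3648°E:
  1: √((-2.3205·111.32)² + (-1.3277·96.31)²) = √(66728.220122 + 16350.938168) = 288.2346 km
  2: √((-1.2561·111.32)² + (0.4315·96.31)²) = √(19552.163783 + 1727.047832) = 145.8740 km
  3: √((0.1179·111.32)² + (-0.0863·96.31)²) = √(172.255860 + 69.081913) = 15.5350 km
  4: √((0.1213·111.32)² + (1.0030·96.31)²) = √(182.334142 + 9331.353277) = 97.5381 km
  → nearest: 3 (15.5350 km)
R at 28.3145°N, 79.1900°E:
  1: √((1.0651·111.32)² + (-3.1529·96.31)²) = √(14058.117364 + 92206.844266) = 325.9831 km
  2: √((2.1295·111.32)² + (-1.3937·96.31)²) = √(56195.518689 + 18016.953837) = 272.4197 km
  3: √((3.5035·111.32)² + (-1.9115·96.31)²) = √(152107.503693 + 33891.545245) = 431.2761 km
  4: √((3.5069·111.32)² + (-0.8222·96.31)²) = √(152402.874868 + 6270.435583) = 398.3382 km
  → nearest: 2 (272.4197 km)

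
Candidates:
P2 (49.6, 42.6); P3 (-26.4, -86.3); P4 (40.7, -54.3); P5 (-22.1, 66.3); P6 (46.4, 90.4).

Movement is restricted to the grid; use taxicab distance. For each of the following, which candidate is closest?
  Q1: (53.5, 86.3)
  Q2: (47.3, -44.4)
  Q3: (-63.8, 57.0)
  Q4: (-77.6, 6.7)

Q1→P6; Q2→P4; Q3→P5; Q4→P5

Q1 at (53.5, 86.3):
  P2: 47.6
  P3: 252.5
  P4: 153.4
  P5: 95.6
  P6: 11.2
  → nearest: P6 (11.2)
Q2 at (47.3, -44.4):
  P2: 89.3
  P3: 115.6
  P4: 16.5
  P5: 180.1
  P6: 135.7
  → nearest: P4 (16.5)
Q3 at (-63.8, 57.0):
  P2: 127.8
  P3: 180.7
  P4: 215.8
  P5: 51.0
  P6: 143.6
  → nearest: P5 (51.0)
Q4 at (-77.6, 6.7):
  P2: 163.1
  P3: 144.2
  P4: 179.3
  P5: 115.1
  P6: 207.7
  → nearest: P5 (115.1)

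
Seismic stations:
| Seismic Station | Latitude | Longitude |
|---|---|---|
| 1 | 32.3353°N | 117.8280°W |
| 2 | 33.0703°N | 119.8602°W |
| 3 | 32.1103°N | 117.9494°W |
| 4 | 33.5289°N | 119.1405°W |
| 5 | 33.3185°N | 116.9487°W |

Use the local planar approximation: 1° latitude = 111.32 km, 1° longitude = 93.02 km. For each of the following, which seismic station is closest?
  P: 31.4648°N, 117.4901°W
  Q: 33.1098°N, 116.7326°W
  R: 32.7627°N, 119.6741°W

P→3; Q→5; R→2

P at 31.4648°N, 117.4901°W:
  1: 101.8741 km
  2: 283.8097 km
  3: 83.5990 km
  4: 276.3427 km
  5: 212.4104 km
  → nearest: 3 (83.5990 km)
Q at 33.1098°N, 116.7326°W:
  1: 133.4760 km
  2: 290.9626 km
  3: 158.7167 km
  4: 228.7902 km
  5: 30.7217 km
  → nearest: 5 (30.7217 km)
R at 32.7627°N, 119.6741°W:
  1: 178.1934 km
  2: 38.3691 km
  3: 176.1043 km
  4: 98.6846 km
  5: 260.9575 km
  → nearest: 2 (38.3691 km)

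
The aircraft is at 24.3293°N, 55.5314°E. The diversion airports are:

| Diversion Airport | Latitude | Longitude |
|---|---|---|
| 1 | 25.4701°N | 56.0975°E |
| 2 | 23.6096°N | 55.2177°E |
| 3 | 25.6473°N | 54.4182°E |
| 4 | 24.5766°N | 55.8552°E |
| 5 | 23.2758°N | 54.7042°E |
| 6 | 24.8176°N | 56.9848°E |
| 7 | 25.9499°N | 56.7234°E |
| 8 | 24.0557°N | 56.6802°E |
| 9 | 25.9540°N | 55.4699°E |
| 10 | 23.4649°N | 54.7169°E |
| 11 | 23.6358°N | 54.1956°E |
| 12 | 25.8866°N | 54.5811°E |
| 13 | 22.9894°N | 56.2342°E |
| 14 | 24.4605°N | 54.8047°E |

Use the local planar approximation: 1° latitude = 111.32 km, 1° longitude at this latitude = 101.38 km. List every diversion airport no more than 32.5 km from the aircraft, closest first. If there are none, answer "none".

Distances from 24.3293°N, 55.5314°E:
1: √((1.1408·111.32)² + (0.5661·101.38)²) = √(16127.439462 + 3293.751904) = 139.3599 km
2: √((-0.7197·111.32)² + (-0.3137·101.38)²) = √(6418.734330 + 1011.424830) = 86.1984 km
3: √((1.3180·111.32)² + (-1.1132·101.38)²) = √(21526.687974 + 12736.525490) = 185.1033 km
4: √((0.2473·111.32)² + (0.3238·101.38)²) = √(757.869846 + 1077.601687) = 42.8424 km
5: √((-1.0535·111.32)² + (-0.8272·101.38)²) = √(13753.571046 + 7032.757220) = 144.1746 km
6: √((0.4883·111.32)² + (1.4534·101.38)²) = √(2954.743894 + 21710.752951) = 157.0525 km
7: √((1.6206·111.32)² + (1.1920·101.38)²) = √(32546.033301 + 14603.504357) = 217.1394 km
8: √((-0.2736·111.32)² + (1.1488·101.38)²) = √(927.638108 + 13564.176353) = 120.3820 km
9: √((1.6247·111.32)² + (-0.0615·101.38)²) = √(32710.919801 + 38.873604) = 180.9690 km
10: √((-0.8644·111.32)² + (-0.8145·101.38)²) = √(9259.252165 + 6818.467127) = 126.7979 km
11: √((-0.6935·111.32)² + (-1.3358·101.38)²) = √(5959.904848 + 18339.498351) = 155.8827 km
12: √((1.5573·111.32)² + (-0.9503·101.38)²) = √(30053.216676 + 9281.668052) = 198.3302 km
13: √((-1.3399·111.32)² + (0.7028·101.38)²) = √(22248.009923 + 5076.543120) = 165.3014 km
14: √((0.1312·111.32)² + (-0.7267·101.38)²) = √(213.311400 + 5427.688238) = 75.1066 km
Threshold 32.5 km: none within range.

none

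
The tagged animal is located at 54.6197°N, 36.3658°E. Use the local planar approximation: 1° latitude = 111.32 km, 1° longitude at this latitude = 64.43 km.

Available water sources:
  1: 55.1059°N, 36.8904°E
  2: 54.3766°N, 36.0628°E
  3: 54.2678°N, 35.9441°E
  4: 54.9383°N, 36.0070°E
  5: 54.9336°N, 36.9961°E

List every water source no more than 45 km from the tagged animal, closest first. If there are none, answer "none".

Distances from 54.6197°N, 36.3658°E:
1: 63.8108 km
2: 33.3686 km
3: 47.6737 km
4: 42.3355 km
5: 53.5745 km
Threshold 45 km: 2 (33.3686 km), 4 (42.3355 km) are within range.

2, 4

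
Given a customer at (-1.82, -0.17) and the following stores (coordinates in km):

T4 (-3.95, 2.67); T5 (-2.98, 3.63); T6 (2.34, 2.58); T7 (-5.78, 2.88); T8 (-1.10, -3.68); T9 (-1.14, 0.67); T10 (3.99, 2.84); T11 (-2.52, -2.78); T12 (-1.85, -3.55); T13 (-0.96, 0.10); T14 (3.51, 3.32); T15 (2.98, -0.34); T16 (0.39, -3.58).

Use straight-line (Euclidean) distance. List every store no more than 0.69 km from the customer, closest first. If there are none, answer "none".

none

Distances from (-1.82, -0.17):
T4: √((-2.13)² + (2.84)²) = √(4.5369 + 8.0656) = 3.55 km
T5: √((-1.16)² + (3.80)²) = √(1.3456 + 14.4400) = 3.97 km
T6: √((4.16)² + (2.75)²) = √(17.3056 + 7.5625) = 4.99 km
T7: √((-3.96)² + (3.05)²) = √(15.6816 + 9.3025) = 5.00 km
T8: √((0.72)² + (-3.51)²) = √(0.5184 + 12.3201) = 3.58 km
T9: √((0.68)² + (0.84)²) = √(0.4624 + 0.7056) = 1.08 km
T10: √((5.81)² + (3.01)²) = √(33.7561 + 9.0601) = 6.54 km
T11: √((-0.70)² + (-2.61)²) = √(0.4900 + 6.8121) = 2.70 km
T12: √((-0.03)² + (-3.38)²) = √(0.0009 + 11.4244) = 3.38 km
T13: √((0.86)² + (0.27)²) = √(0.7396 + 0.0729) = 0.90 km
T14: √((5.33)² + (3.49)²) = √(28.4089 + 12.1801) = 6.37 km
T15: √((4.80)² + (-0.17)²) = √(23.0400 + 0.0289) = 4.80 km
T16: √((2.21)² + (-3.41)²) = √(4.8841 + 11.6281) = 4.06 km
Threshold 0.69 km: none within range.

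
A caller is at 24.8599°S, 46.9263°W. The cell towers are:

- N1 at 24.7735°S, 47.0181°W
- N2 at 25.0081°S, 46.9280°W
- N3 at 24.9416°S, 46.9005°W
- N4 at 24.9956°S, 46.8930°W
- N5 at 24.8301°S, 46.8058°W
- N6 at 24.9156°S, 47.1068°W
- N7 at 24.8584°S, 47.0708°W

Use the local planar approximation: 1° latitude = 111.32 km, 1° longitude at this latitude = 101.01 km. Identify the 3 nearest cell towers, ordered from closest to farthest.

Distances from 24.8599°S, 46.9263°W:
N1: √((0.0864·111.32)² + (-0.0918·101.01)²) = √(92.506847 + 85.983299) = 13.3600 km
N2: √((-0.1482·111.32)² + (-0.0017·101.01)²) = √(272.171598 + 0.029487) = 16.4985 km
N3: √((-0.0817·111.32)² + (0.0258·101.01)²) = √(82.716187 + 6.791538) = 9.4609 km
N4: √((-0.1357·111.32)² + (0.0333·101.01)²) = √(228.194982 + 11.314027) = 15.4761 km
N5: √((0.0298·111.32)² + (0.1205·101.01)²) = √(11.004718 + 148.150403) = 12.6157 km
N6: √((-0.0557·111.32)² + (-0.1805·101.01)²) = √(38.446498 + 332.416946) = 19.2578 km
N7: √((0.0015·111.32)² + (-0.1445·101.01)²) = √(0.027882 + 213.041610) = 14.5969 km
Sorted: N3 (9.4609 km) < N5 (12.6157 km) < N1 (13.3600 km) < N7 (14.5969 km) < N4 (15.4761 km) < …

N3, N5, N1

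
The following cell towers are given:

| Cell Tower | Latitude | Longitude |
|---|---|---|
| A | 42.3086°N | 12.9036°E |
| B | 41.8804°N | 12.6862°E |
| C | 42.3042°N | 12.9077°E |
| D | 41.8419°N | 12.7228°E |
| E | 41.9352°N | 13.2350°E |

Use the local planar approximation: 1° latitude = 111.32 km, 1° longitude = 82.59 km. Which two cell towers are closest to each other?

A and C

Pairwise distances:
A–B: 50.9367 km
A–C: 0.5955 km
A–D: 54.0564 km
A–E: 49.7689 km
B–C: 50.6001 km
B–D: 5.2446 km
B–E: 45.7341 km
C–D: 53.6811 km
C–E: 49.1736 km
D–E: 43.5589 km
Closest pair: A–C at 0.5955 km.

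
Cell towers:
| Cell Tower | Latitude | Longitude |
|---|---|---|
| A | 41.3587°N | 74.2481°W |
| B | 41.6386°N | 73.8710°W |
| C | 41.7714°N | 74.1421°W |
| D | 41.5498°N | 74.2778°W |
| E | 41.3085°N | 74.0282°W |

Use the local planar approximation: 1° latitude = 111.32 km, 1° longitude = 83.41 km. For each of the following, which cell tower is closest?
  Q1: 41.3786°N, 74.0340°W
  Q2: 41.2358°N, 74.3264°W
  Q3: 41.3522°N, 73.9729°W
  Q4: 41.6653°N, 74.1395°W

Q1 at 41.3786°N, 74.0340°W:
  A: √((-0.0199·111.32)² + (-0.2141·83.41)²) = √(4.907412 + 318.911057) = 17.9950 km
  B: √((0.2600·111.32)² + (0.1630·83.41)²) = √(837.708826 + 184.846593) = 31.9774 km
  C: √((0.3928·111.32)² + (-0.1081·83.41)²) = √(1912.006452 + 81.299454) = 44.6465 km
  D: √((0.1712·111.32)² + (-0.2438·83.41)²) = √(363.206754 + 413.526785) = 27.8699 km
  E: √((-0.0701·111.32)² + (0.0058·83.41)²) = √(60.895112 + 0.234041) = 7.8185 km
  → nearest: E (7.8185 km)
Q2 at 41.2358°N, 74.3264°W:
  A: √((0.1229·111.32)² + (0.0783·83.41)²) = √(187.176000 + 42.654000) = 15.1601 km
  B: √((0.4028·111.32)² + (0.4554·83.41)²) = √(2010.598337 + 1442.853692) = 58.7661 km
  C: √((0.5356·111.32)² + (0.1843·83.41)²) = √(3554.901175 + 236.312619) = 61.5728 km
  D: √((0.3140·111.32)² + (0.0486·83.41)²) = √(1221.815672 + 16.432694) = 35.1888 km
  E: √((0.0727·111.32)² + (0.2982·83.41)²) = √(65.496066 + 618.659264) = 26.1564 km
  → nearest: A (15.1601 km)
Q3 at 41.3522°N, 73.9729°W:
  A: √((0.0065·111.32)² + (-0.2752·83.41)²) = √(0.523568 + 526.905948) = 22.9658 km
  B: √((0.2864·111.32)² + (0.1019·83.41)²) = √(1016.464985 + 72.241143) = 32.9955 km
  C: √((0.4192·111.32)² + (-0.1692·83.41)²) = √(2177.654331 + 199.175979) = 48.7527 km
  D: √((0.1976·111.32)² + (-0.3049·83.41)²) = √(483.860618 + 646.771823) = 33.6249 km
  E: √((-0.0437·111.32)² + (-0.0553·83.41)²) = √(23.665150 + 21.275830) = 6.7038 km
  → nearest: E (6.7038 km)
Q4 at 41.6653°N, 74.1395°W:
  A: √((-0.3066·111.32)² + (-0.1086·83.41)²) = √(1164.905502 + 82.053270) = 35.3123 km
  B: √((-0.0267·111.32)² + (0.2685·83.41)²) = √(8.834234 + 501.562227) = 22.5920 km
  C: √((0.1061·111.32)² + (-0.0026·83.41)²) = √(139.500949 + 0.047031) = 11.8130 km
  D: √((-0.1155·111.32)² + (-0.1383·83.41)²) = √(165.314278 + 133.070137) = 17.2738 km
  E: √((-0.3568·111.32)² + (0.1113·83.41)²) = √(1577.597054 + 86.183985) = 40.7895 km
  → nearest: C (11.8130 km)

Q1→E; Q2→A; Q3→E; Q4→C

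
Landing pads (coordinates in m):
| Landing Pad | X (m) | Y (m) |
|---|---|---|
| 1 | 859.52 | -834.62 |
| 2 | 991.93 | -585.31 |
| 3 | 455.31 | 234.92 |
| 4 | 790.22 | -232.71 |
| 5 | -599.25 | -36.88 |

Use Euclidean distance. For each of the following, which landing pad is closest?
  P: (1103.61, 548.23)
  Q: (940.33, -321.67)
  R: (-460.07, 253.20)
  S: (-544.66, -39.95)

P→3; Q→4; R→5; S→5

P at (1103.61, 548.23):
  1: 1404.23 m
  2: 1139.03 m
  3: 720.04 m
  4: 841.48 m
  5: 1800.58 m
  → nearest: 3 (720.04 m)
Q at (940.33, -321.67):
  1: 519.28 m
  2: 268.64 m
  3: 738.27 m
  4: 174.49 m
  5: 1565.70 m
  → nearest: 4 (174.49 m)
R at (-460.07, 253.20):
  1: 1710.17 m
  2: 1676.72 m
  3: 915.56 m
  4: 1341.39 m
  5: 321.74 m
  → nearest: 5 (321.74 m)
S at (-544.66, -39.95):
  1: 1613.45 m
  2: 1630.50 m
  3: 1037.06 m
  4: 1348.73 m
  5: 54.68 m
  → nearest: 5 (54.68 m)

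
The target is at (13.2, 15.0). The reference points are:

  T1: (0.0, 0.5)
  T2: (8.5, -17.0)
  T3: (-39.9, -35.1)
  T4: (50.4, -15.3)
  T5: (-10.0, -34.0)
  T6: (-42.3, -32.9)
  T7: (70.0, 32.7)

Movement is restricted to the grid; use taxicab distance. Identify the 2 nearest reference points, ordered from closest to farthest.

Distances from (13.2, 15.0):
T1: |-13.2| + |-14.5| = 13.2 + 14.5 = 27.7
T2: |-4.7| + |-32.0| = 4.7 + 32.0 = 36.7
T3: |-53.1| + |-50.1| = 53.1 + 50.1 = 103.2
T4: |37.2| + |-30.3| = 37.2 + 30.3 = 67.5
T5: |-23.2| + |-49.0| = 23.2 + 49.0 = 72.2
T6: |-55.5| + |-47.9| = 55.5 + 47.9 = 103.4
T7: |56.8| + |17.7| = 56.8 + 17.7 = 74.5
Sorted: T1 (27.7) < T2 (36.7) < T4 (67.5) < T5 (72.2) < …

T1, T2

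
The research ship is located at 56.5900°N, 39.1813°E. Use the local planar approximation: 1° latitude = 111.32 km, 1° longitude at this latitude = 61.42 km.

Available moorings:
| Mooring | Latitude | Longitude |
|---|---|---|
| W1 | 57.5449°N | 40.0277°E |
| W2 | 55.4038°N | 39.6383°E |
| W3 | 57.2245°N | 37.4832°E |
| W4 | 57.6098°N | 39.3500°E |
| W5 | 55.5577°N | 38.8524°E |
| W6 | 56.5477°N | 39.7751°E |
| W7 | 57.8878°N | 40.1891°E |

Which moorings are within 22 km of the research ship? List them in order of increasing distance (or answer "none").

Distances from 56.5900°N, 39.1813°E:
W1: 118.3305 km
W2: 134.9981 km
W3: 125.9638 km
W4: 113.9960 km
W5: 116.6777 km
W6: 36.7739 km
W7: 157.1731 km
Threshold 22 km: none within range.

none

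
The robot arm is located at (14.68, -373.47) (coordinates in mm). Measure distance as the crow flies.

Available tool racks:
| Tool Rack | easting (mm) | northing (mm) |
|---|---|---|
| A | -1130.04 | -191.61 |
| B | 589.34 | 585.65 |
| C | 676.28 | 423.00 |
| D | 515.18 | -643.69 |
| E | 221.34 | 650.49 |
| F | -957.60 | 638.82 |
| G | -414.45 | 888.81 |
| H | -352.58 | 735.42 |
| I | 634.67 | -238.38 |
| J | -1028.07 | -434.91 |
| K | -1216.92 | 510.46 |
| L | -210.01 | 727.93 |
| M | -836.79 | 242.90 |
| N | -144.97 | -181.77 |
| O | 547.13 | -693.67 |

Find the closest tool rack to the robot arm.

Distances from (14.68, -373.47):
A: √((-1144.72)² + (181.86)²) = √(1310383.8784 + 33073.0596) = 1159.08 mm
B: √((574.66)² + (959.12)²) = √(330234.1156 + 919911.1744) = 1118.10 mm
C: √((661.60)² + (796.47)²) = √(437714.5600 + 634364.4609) = 1035.41 mm
D: √((500.50)² + (-270.22)²) = √(250500.2500 + 73018.8484) = 568.79 mm
E: √((206.66)² + (1023.96)²) = √(42708.3556 + 1048494.0816) = 1044.61 mm
F: √((-972.28)² + (1012.29)²) = √(945328.3984 + 1024731.0441) = 1403.59 mm
G: √((-429.13)² + (1262.28)²) = √(184152.5569 + 1593350.7984) = 1333.23 mm
H: √((-367.26)² + (1108.89)²) = √(134879.9076 + 1229637.0321) = 1168.13 mm
I: √((619.99)² + (135.09)²) = √(384387.6001 + 18249.3081) = 634.54 mm
J: √((-1042.75)² + (-61.44)²) = √(1087327.5625 + 3774.8736) = 1044.56 mm
K: √((-1231.60)² + (883.93)²) = √(1516838.5600 + 781332.2449) = 1515.97 mm
L: √((-224.69)² + (1101.40)²) = √(50485.5961 + 1213081.9600) = 1124.09 mm
M: √((-851.47)² + (616.37)²) = √(725001.1609 + 379911.9769) = 1051.15 mm
N: √((-159.65)² + (191.70)²) = √(25488.1225 + 36748.8900) = 249.47 mm
O: √((532.45)² + (-320.20)²) = √(283503.0025 + 102528.0400) = 621.31 mm
Minimum: N at 249.47 mm.

N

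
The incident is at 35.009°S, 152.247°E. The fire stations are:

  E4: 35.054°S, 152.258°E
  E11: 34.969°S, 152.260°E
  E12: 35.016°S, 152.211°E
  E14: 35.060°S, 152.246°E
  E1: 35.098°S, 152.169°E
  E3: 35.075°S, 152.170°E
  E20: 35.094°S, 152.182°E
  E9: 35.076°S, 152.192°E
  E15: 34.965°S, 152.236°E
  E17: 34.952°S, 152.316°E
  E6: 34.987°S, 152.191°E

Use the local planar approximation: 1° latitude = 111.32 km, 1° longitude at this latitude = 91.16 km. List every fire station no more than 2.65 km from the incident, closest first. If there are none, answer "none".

Distances from 35.009°S, 152.247°E:
E4: √((-0.045·111.32)² + (0.011·91.16)²) = √(25.09409 + 1.00553) = 5.109 km
E11: √((0.040·111.32)² + (0.013·91.16)²) = √(19.82743 + 1.40441) = 4.608 km
E12: √((-0.007·111.32)² + (-0.036·91.16)²) = √(0.60721 + 10.76995) = 3.373 km
E14: √((-0.051·111.32)² + (-0.001·91.16)²) = √(32.23196 + 0.00831) = 5.678 km
E1: √((-0.089·111.32)² + (-0.078·91.16)²) = √(98.15816 + 50.55893) = 12.195 km
E3: √((-0.066·111.32)² + (-0.077·91.16)²) = √(53.98017 + 49.27085) = 10.161 km
E20: √((-0.085·111.32)² + (-0.065·91.16)²) = √(89.53323 + 35.11037) = 11.164 km
E9: √((-0.067·111.32)² + (-0.055·91.16)²) = √(55.62833 + 25.13819) = 8.987 km
E15: √((0.044·111.32)² + (-0.011·91.16)²) = √(23.99119 + 1.00553) = 5.000 km
E17: √((0.057·111.32)² + (0.069·91.16)²) = √(40.26207 + 39.56460) = 8.935 km
E6: √((0.022·111.32)² + (-0.056·91.16)²) = √(5.99780 + 26.06062) = 5.662 km
Threshold 2.65 km: none within range.

none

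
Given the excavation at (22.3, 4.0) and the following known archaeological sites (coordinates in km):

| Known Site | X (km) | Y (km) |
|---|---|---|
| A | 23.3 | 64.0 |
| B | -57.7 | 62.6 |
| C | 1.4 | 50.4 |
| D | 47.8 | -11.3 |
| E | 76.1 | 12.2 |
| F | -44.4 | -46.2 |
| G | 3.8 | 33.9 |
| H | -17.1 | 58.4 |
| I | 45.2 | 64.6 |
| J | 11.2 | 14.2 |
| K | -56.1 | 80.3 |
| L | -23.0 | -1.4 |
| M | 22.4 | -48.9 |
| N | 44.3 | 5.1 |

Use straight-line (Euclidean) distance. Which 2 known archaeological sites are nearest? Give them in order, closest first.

J, N

Distances from (22.3, 4.0):
A: 60.0 km
B: 99.2 km
C: 50.9 km
D: 29.7 km
E: 54.4 km
F: 83.5 km
G: 35.2 km
H: 67.2 km
I: 64.8 km
J: 15.1 km
K: 109.4 km
L: 45.6 km
M: 52.9 km
N: 22.0 km
Sorted: J (15.1 km) < N (22.0 km) < D (29.7 km) < G (35.2 km) < …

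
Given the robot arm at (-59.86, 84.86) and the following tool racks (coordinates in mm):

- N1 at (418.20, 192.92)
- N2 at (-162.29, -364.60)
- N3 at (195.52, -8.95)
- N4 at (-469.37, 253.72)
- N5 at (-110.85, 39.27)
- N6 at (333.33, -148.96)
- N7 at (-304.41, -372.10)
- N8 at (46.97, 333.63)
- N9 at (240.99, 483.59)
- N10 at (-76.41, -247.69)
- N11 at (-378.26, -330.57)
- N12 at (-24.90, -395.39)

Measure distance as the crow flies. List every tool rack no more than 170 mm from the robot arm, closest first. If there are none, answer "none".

Distances from (-59.86, 84.86):
N1: 490.12 mm
N2: 460.98 mm
N3: 272.06 mm
N4: 442.96 mm
N5: 68.40 mm
N6: 457.46 mm
N7: 518.28 mm
N8: 270.74 mm
N9: 499.50 mm
N10: 332.96 mm
N11: 523.41 mm
N12: 481.52 mm
Threshold 170 mm: N5 (68.40 mm) is within range.

N5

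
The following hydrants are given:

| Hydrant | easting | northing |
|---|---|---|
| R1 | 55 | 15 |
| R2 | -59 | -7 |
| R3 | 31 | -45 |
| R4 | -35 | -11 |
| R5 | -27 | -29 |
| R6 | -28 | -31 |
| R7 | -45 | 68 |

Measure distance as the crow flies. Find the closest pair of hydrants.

R5 and R6

Pairwise distances:
R1–R2: 116.1
R1–R3: 64.6
R1–R4: 93.7
R1–R5: 93.1
R1–R6: 94.9
R1–R7: 113.2
R2–R3: 97.7
R2–R4: 24.3
R2–R5: 38.8
R2–R6: 39.2
R2–R7: 76.3
R3–R4: 74.2
R3–R5: 60.2
R3–R6: 60.6
R3–R7: 136.2
R4–R5: 19.7
R4–R6: 21.2
R4–R7: 79.6
R5–R6: 2.2
R5–R7: 98.7
R6–R7: 100.4
Closest pair: R5–R6 at 2.2.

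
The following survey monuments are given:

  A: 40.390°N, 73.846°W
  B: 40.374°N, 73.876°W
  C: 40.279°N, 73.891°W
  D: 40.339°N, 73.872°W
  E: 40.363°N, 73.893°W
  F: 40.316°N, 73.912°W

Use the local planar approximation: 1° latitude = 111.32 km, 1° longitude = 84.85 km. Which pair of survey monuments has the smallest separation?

B and E

Pairwise distances:
A–B: 3.107 km
A–C: 12.933 km
A–D: 6.091 km
A–E: 4.994 km
A–F: 9.961 km
B–C: 10.652 km
B–D: 3.911 km
B–E: 1.892 km
B–F: 7.143 km
C–D: 6.871 km
C–E: 9.352 km
C–F: 4.488 km
D–E: 3.211 km
D–F: 4.251 km
E–F: 5.475 km
Closest pair: B–E at 1.892 km.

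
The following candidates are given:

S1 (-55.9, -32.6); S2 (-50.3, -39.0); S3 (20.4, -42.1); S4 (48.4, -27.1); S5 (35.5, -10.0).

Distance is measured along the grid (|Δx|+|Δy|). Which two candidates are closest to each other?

S1 and S2

Pairwise distances:
S1–S2: 12.0
S4–S5: 30.0
S3–S4: 43.0
S3–S5: 47.2
S2–S3: 73.8
S1–S3: 85.8
S1–S4: 109.8
S2–S4: 110.6
S1–S5: 114.0
S2–S5: 114.8
Closest pair: S1–S2 at 12.0.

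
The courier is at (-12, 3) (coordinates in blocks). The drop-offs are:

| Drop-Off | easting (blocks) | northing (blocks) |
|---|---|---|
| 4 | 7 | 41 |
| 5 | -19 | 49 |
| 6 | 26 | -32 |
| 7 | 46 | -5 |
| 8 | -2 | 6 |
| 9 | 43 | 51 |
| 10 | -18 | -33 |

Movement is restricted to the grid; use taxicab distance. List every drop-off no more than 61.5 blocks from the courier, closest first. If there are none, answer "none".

Distances from (-12, 3):
4: |19| + |38| = 19 + 38 = 57 blocks
5: |-7| + |46| = 7 + 46 = 53 blocks
6: |38| + |-35| = 38 + 35 = 73 blocks
7: |58| + |-8| = 58 + 8 = 66 blocks
8: |10| + |3| = 10 + 3 = 13 blocks
9: |55| + |48| = 55 + 48 = 103 blocks
10: |-6| + |-36| = 6 + 36 = 42 blocks
Threshold 61.5 blocks: 8 (13 blocks), 10 (42 blocks), 5 (53 blocks), 4 (57 blocks) are within range.

8, 10, 5, 4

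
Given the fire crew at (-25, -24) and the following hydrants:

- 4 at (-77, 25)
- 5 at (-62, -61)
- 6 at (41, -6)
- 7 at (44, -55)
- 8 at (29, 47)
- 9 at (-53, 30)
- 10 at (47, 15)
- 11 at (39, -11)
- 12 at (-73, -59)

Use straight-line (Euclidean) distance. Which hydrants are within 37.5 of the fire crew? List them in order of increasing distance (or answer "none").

Distances from (-25, -24):
4: 71.4
5: 52.3
6: 68.4
7: 75.6
8: 89.2
9: 60.8
10: 81.9
11: 65.3
12: 59.4
Threshold 37.5: none within range.

none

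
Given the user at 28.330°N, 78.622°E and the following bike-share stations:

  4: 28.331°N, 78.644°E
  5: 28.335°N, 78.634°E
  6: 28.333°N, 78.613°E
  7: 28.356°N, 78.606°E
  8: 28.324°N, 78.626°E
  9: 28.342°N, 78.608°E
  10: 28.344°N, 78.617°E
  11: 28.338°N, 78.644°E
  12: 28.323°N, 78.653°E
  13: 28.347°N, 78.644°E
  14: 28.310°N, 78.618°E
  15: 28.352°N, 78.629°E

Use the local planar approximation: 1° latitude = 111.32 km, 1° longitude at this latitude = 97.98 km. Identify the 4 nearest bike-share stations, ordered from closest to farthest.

8, 6, 5, 10

Distances from 28.330°N, 78.622°E:
4: √((0.001·111.32)² + (0.022·97.98)²) = √(0.01239 + 4.64644) = 2.158 km
5: √((0.005·111.32)² + (0.012·97.98)²) = √(0.30980 + 1.38241) = 1.301 km
6: √((0.003·111.32)² + (-0.009·97.98)²) = √(0.11153 + 0.77761) = 0.943 km
7: √((0.026·111.32)² + (-0.016·97.98)²) = √(8.37709 + 2.45762) = 3.292 km
8: √((-0.006·111.32)² + (0.004·97.98)²) = √(0.44612 + 0.15360) = 0.774 km
9: √((0.012·111.32)² + (-0.014·97.98)²) = √(1.78447 + 1.88162) = 1.915 km
10: √((0.014·111.32)² + (-0.005·97.98)²) = √(2.42886 + 0.24000) = 1.634 km
11: √((0.008·111.32)² + (0.022·97.98)²) = √(0.79310 + 4.64644) = 2.332 km
12: √((-0.007·111.32)² + (0.031·97.98)²) = √(0.60721 + 9.22568) = 3.136 km
13: √((0.017·111.32)² + (0.022·97.98)²) = √(3.58133 + 4.64644) = 2.868 km
14: √((-0.020·111.32)² + (-0.004·97.98)²) = √(4.95686 + 0.15360) = 2.261 km
15: √((0.022·111.32)² + (0.007·97.98)²) = √(5.99780 + 0.47040) = 2.543 km
Sorted: 8 (0.774 km) < 6 (0.943 km) < 5 (1.301 km) < 10 (1.634 km) < 9 (1.915 km) < 4 (2.158 km) < …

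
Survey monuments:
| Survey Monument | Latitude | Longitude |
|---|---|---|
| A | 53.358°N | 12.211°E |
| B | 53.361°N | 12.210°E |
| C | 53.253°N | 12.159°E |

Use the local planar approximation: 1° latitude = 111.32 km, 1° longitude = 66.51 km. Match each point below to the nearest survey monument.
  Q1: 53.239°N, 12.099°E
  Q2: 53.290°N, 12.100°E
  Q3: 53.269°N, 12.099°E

Q1 at 53.239°N, 12.099°E:
  A: 15.198 km
  B: 15.458 km
  C: 4.284 km
  → nearest: C (4.284 km)
Q2 at 53.290°N, 12.100°E:
  A: 10.574 km
  B: 10.770 km
  C: 5.689 km
  → nearest: C (5.689 km)
Q3 at 53.269°N, 12.099°E:
  A: 12.395 km
  B: 12.625 km
  C: 4.370 km
  → nearest: C (4.370 km)

Q1→C; Q2→C; Q3→C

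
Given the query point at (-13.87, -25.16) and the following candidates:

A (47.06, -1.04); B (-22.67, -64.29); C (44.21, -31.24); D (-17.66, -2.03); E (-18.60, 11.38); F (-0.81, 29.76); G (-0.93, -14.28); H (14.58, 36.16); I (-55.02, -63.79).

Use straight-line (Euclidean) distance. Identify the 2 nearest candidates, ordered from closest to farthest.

Distances from (-13.87, -25.16):
A: 65.53
B: 40.11
C: 58.40
D: 23.44
E: 36.84
F: 56.45
G: 16.91
H: 67.60
I: 56.44
Sorted: G (16.91) < D (23.44) < E (36.84) < B (40.11) < …

G, D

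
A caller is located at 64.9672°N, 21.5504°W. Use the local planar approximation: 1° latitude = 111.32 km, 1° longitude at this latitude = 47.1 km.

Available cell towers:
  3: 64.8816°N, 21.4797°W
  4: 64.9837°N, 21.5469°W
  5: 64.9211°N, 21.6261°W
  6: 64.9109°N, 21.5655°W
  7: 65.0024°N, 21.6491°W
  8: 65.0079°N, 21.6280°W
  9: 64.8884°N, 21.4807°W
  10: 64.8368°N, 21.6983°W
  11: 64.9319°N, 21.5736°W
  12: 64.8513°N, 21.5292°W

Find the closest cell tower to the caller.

Distances from 64.9672°N, 21.5504°W:
3: √((-0.0856·111.32)² + (0.0707·47.1)²) = √(90.801689 + 11.088700) = 10.0941 km
4: √((0.0165·111.32)² + (0.0035·47.1)²) = √(3.373761 + 0.027176) = 1.8442 km
5: √((-0.0461·111.32)² + (-0.0757·47.1)²) = √(26.335905 + 12.712576) = 6.2489 km
6: √((-0.0563·111.32)² + (-0.0151·47.1)²) = √(39.279250 + 0.505820) = 6.3075 km
7: √((0.0352·111.32)² + (-0.0987·47.1)²) = √(15.354360 + 21.611063) = 6.0799 km
8: √((0.0407·111.32)² + (-0.0776·47.1)²) = √(20.527460 + 13.358733) = 5.8212 km
9: √((-0.0788·111.32)² + (0.0697·47.1)²) = √(76.948265 + 10.777235) = 9.3662 km
10: √((-0.1304·111.32)² + (-0.1479·47.1)²) = √(210.717972 + 48.526410) = 16.1011 km
11: √((-0.0353·111.32)² + (-0.0232·47.1)²) = √(15.441725 + 1.194037) = 4.0787 km
12: √((-0.1159·111.32)² + (0.0212·47.1)²) = √(166.461294 + 0.997042) = 12.9406 km
Minimum: 4 at 1.8442 km.

4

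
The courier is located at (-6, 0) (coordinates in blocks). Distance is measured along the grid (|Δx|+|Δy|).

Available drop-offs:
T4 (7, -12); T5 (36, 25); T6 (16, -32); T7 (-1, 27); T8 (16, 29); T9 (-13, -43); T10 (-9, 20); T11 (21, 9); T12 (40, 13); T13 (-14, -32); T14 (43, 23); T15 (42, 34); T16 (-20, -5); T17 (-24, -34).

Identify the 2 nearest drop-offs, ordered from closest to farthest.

T16, T10

Distances from (-6, 0):
T4: 25 blocks
T5: 67 blocks
T6: 54 blocks
T7: 32 blocks
T8: 51 blocks
T9: 50 blocks
T10: 23 blocks
T11: 36 blocks
T12: 59 blocks
T13: 40 blocks
T14: 72 blocks
T15: 82 blocks
T16: 19 blocks
T17: 52 blocks
Sorted: T16 (19 blocks) < T10 (23 blocks) < T4 (25 blocks) < T7 (32 blocks) < …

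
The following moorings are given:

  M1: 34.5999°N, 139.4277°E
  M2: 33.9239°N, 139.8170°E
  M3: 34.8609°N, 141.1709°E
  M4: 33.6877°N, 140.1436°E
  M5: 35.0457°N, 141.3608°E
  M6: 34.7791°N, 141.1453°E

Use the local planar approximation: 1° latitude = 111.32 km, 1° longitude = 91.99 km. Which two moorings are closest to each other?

Pairwise distances:
M1–M2: 83.3390 km
M1–M3: 162.9679 km
M1–M4: 121.0313 km
M1–M5: 184.6208 km
M1–M6: 159.2563 km
M2–M3: 162.4544 km
M2–M4: 39.9249 km
M2–M5: 189.1104 km
M2–M6: 154.8989 km
M3–M4: 161.2049 km
M3–M5: 26.9883 km
M3–M6: 9.4056 km
M4–M5: 188.1236 km
M4–M6: 152.4858 km
M5–M6: 35.6898 km
Closest pair: M3–M6 at 9.4056 km.

M3 and M6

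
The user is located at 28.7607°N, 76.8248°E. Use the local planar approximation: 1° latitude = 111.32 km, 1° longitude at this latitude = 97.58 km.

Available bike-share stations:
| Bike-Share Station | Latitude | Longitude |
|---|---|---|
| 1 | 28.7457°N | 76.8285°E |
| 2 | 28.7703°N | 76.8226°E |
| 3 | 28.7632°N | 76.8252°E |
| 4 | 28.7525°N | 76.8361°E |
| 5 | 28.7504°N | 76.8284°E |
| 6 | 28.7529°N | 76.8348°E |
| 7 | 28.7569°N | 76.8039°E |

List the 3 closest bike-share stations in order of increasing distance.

3, 2, 5

Distances from 28.7607°N, 76.8248°E:
1: √((-0.0150·111.32)² + (0.0037·97.58)²) = √(2.788232 + 0.130354) = 1.7084 km
2: √((0.0096·111.32)² + (-0.0022·97.58)²) = √(1.142060 + 0.046086) = 1.0900 km
3: √((0.0025·111.32)² + (0.0004·97.58)²) = √(0.077451 + 0.001523) = 0.2810 km
4: √((-0.0082·111.32)² + (0.0113·97.58)²) = √(0.833248 + 1.215846) = 1.4315 km
5: √((-0.0103·111.32)² + (0.0036·97.58)²) = √(1.314682 + 0.123403) = 1.1992 km
6: √((-0.0078·111.32)² + (0.0100·97.58)²) = √(0.753938 + 0.952186) = 1.3062 km
7: √((-0.0038·111.32)² + (-0.0209·97.58)²) = √(0.178943 + 4.159242) = 2.0828 km
Sorted: 3 (0.2810 km) < 2 (1.0900 km) < 5 (1.1992 km) < 6 (1.3062 km) < 4 (1.4315 km) < …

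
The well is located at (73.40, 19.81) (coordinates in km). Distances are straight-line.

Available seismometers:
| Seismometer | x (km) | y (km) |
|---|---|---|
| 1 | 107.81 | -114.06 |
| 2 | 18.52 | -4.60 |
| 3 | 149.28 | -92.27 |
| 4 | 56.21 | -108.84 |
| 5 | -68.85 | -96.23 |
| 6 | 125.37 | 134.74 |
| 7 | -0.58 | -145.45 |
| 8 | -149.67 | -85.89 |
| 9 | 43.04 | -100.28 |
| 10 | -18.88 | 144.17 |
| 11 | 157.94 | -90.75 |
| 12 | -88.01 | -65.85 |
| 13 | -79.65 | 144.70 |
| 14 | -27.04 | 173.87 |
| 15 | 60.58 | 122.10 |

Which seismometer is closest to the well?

Distances from (73.40, 19.81):
1: √((34.41)² + (-133.87)²) = √(1184.0481 + 17921.1769) = 138.22 km
2: √((-54.88)² + (-24.41)²) = √(3011.8144 + 595.8481) = 60.06 km
3: √((75.88)² + (-112.08)²) = √(5757.7744 + 12561.9264) = 135.35 km
4: √((-17.19)² + (-128.65)²) = √(295.4961 + 16550.8225) = 129.79 km
5: √((-142.25)² + (-116.04)²) = √(20235.0625 + 13465.2816) = 183.58 km
6: √((51.97)² + (114.93)²) = √(2700.8809 + 13208.9049) = 126.13 km
7: √((-73.98)² + (-165.26)²) = √(5473.0404 + 27310.8676) = 181.06 km
8: √((-223.07)² + (-105.70)²) = √(49760.2249 + 11172.4900) = 246.85 km
9: √((-30.36)² + (-120.09)²) = √(921.7296 + 14421.6081) = 123.87 km
10: √((-92.28)² + (124.36)²) = √(8515.5984 + 15465.4096) = 154.86 km
11: √((84.54)² + (-110.56)²) = √(7147.0116 + 12223.5136) = 139.18 km
12: √((-161.41)² + (-85.66)²) = √(26053.1881 + 7337.6356) = 182.73 km
13: √((-153.05)² + (124.89)²) = √(23424.3025 + 15597.5121) = 197.54 km
14: √((-100.44)² + (154.06)²) = √(10088.1936 + 23734.4836) = 183.91 km
15: √((-12.82)² + (102.29)²) = √(164.3524 + 10463.2441) = 103.09 km
Minimum: 2 at 60.06 km.

2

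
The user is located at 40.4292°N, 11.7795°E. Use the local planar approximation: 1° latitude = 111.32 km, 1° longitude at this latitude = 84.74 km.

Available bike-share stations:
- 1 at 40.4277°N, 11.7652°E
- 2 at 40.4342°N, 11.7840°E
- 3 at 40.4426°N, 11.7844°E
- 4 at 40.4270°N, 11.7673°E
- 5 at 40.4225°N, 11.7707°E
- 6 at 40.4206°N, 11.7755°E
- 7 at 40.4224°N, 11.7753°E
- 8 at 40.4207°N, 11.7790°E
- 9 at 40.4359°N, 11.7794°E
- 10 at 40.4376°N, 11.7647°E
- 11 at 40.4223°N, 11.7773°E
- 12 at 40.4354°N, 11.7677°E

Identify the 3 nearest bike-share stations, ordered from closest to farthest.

Distances from 40.4292°N, 11.7795°E:
1: 1.2232 km
2: 0.6747 km
3: 1.5484 km
4: 1.0624 km
5: 1.0547 km
6: 1.0156 km
7: 0.8365 km
8: 0.9472 km
9: 0.7459 km
10: 1.5644 km
11: 0.7904 km
12: 1.2150 km
Sorted: 2 (0.6747 km) < 9 (0.7459 km) < 11 (0.7904 km) < 7 (0.8365 km) < 8 (0.9472 km) < …

2, 9, 11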